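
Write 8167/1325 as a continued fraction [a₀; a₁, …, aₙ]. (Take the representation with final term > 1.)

[6; 6, 9, 2, 3, 3]

8167 = 6*1325 + 217
1325 = 6*217 + 23
217 = 9*23 + 10
23 = 2*10 + 3
10 = 3*3 + 1
3 = 3*1 + 0  (stop)
So 8167/1325 = [6; 6, 9, 2, 3, 3].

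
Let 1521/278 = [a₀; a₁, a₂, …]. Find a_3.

5

1521 = 5·278 + 131   →  a_0 = 5
278 = 2·131 + 16   →  a_1 = 2
131 = 8·16 + 3   →  a_2 = 8
16 = 5·3 + 1   →  a_3 = 5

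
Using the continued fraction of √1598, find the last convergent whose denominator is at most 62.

1599/40

√1598 = [39; 1, 38, 1, 78, …] (period length 4).
Convergents:
  p_0/q_0 = 39/1
  p_1/q_1 = 40/1
  p_2/q_2 = 1559/39
  p_3/q_3 = 1599/40
  p_4/q_4 = 126281/3159
q_3 = 40 ≤ 62 < 3159 = q_4, so the answer is 1599/40.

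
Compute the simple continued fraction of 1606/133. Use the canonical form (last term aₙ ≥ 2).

1606 = 12×133 + 10
133 = 13×10 + 3
10 = 3×3 + 1
3 = 3×1 + 0  (stop)
So 1606/133 = [12; 13, 3, 3].

[12; 13, 3, 3]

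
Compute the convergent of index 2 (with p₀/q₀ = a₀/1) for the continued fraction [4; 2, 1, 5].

13/3

Using pₖ = aₖpₖ₋₁ + pₖ₋₂, qₖ = aₖqₖ₋₁ + qₖ₋₂ (with p₋₁=1, p₋₂=0, q₋₁=0, q₋₂=1):
  k=0: a=4, p=4, q=1
  k=1: a=2, p=9, q=2
  k=2: a=1, p=13, q=3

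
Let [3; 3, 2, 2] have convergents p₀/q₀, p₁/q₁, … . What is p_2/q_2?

Using pₖ = aₖpₖ₋₁ + pₖ₋₂, qₖ = aₖqₖ₋₁ + qₖ₋₂ (with p₋₁=1, p₋₂=0, q₋₁=0, q₋₂=1):
  k=0: a=3, p=3, q=1
  k=1: a=3, p=10, q=3
  k=2: a=2, p=23, q=7

23/7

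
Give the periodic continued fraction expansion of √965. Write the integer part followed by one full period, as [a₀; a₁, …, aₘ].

a₀ = ⌊√965⌋ = 31.
With m₀=0, d₀=1 and mₖ₊₁ = dₖaₖ − mₖ, dₖ₊₁ = (n − mₖ₊₁²)/dₖ, aₖ₊₁ = ⌊(a₀+mₖ₊₁)/dₖ₊₁⌋:
  k=1: m=31, d=4, a=15
  k=2: m=29, d=31, a=1
  k=3: m=2, d=31, a=1
  k=4: m=29, d=4, a=15
  k=5: m=31, d=1, a=62
d=1 and a=2a₀=62 at k=5, so the next step gives (m, d) = (31, 4) again — its k=1 value — and the period has length 5.

[31; 15, 1, 1, 15, 62]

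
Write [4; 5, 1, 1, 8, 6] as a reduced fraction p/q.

Using pₖ = aₖpₖ₋₁ + pₖ₋₂ and qₖ = aₖqₖ₋₁ + qₖ₋₂:
  k=0: a=4, p=4, q=1
  k=1: a=5, p=21, q=5
  k=2: a=1, p=25, q=6
  k=3: a=1, p=46, q=11
  k=4: a=8, p=393, q=94
  k=5: a=6, p=2404, q=575

2404/575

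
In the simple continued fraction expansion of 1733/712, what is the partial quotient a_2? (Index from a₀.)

3

1733 = 2·712 + 309   →  a_0 = 2
712 = 2·309 + 94   →  a_1 = 2
309 = 3·94 + 27   →  a_2 = 3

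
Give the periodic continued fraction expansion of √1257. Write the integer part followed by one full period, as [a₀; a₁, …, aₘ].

a₀ = ⌊√1257⌋ = 35.
With m₀=0, d₀=1 and mₖ₊₁ = dₖaₖ − mₖ, dₖ₊₁ = (n − mₖ₊₁²)/dₖ, aₖ₊₁ = ⌊(a₀+mₖ₊₁)/dₖ₊₁⌋:
  k=1: m=35, d=32, a=2
  k=2: m=29, d=13, a=4
  k=3: m=23, d=56, a=1
  k=4: m=33, d=3, a=22
  k=5: m=33, d=56, a=1
  k=6: m=23, d=13, a=4
  k=7: m=29, d=32, a=2
  k=8: m=35, d=1, a=70
d=1 and a=2a₀=70 at k=8, so the next step gives (m, d) = (35, 32) again — its k=1 value — and the period has length 8.

[35; 2, 4, 1, 22, 1, 4, 2, 70]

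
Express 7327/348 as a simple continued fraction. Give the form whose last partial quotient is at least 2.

[21; 18, 3, 6]

7327 = 21*348 + 19
348 = 18*19 + 6
19 = 3*6 + 1
6 = 6*1 + 0  (stop)
So 7327/348 = [21; 18, 3, 6].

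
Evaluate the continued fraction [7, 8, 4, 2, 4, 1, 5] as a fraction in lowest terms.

Using pₖ = aₖpₖ₋₁ + pₖ₋₂ and qₖ = aₖqₖ₋₁ + qₖ₋₂:
  k=0: a=7, p=7, q=1
  k=1: a=8, p=57, q=8
  k=2: a=4, p=235, q=33
  k=3: a=2, p=527, q=74
  k=4: a=4, p=2343, q=329
  k=5: a=1, p=2870, q=403
  k=6: a=5, p=16693, q=2344

16693/2344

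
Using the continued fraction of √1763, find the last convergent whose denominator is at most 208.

√1763 = [41; 1, 82, …] (period length 2).
Convergents:
  p_0/q_0 = 41/1
  p_1/q_1 = 42/1
  p_2/q_2 = 3485/83
  p_3/q_3 = 3527/84
  p_4/q_4 = 292699/6971
q_3 = 84 ≤ 208 < 6971 = q_4, so the answer is 3527/84.

3527/84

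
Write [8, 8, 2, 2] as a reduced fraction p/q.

341/42

Using pₖ = aₖpₖ₋₁ + pₖ₋₂ and qₖ = aₖqₖ₋₁ + qₖ₋₂:
  k=0: a=8, p=8, q=1
  k=1: a=8, p=65, q=8
  k=2: a=2, p=138, q=17
  k=3: a=2, p=341, q=42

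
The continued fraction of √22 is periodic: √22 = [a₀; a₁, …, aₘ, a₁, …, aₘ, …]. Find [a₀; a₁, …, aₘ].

a₀ = ⌊√22⌋ = 4.
With m₀=0, d₀=1 and mₖ₊₁ = dₖaₖ − mₖ, dₖ₊₁ = (n − mₖ₊₁²)/dₖ, aₖ₊₁ = ⌊(a₀+mₖ₊₁)/dₖ₊₁⌋:
  k=1: m=4, d=6, a=1
  k=2: m=2, d=3, a=2
  k=3: m=4, d=2, a=4
  k=4: m=4, d=3, a=2
  k=5: m=2, d=6, a=1
  k=6: m=4, d=1, a=8
d=1 and a=2a₀=8 at k=6, so the next step gives (m, d) = (4, 6) again — its k=1 value — and the period has length 6.

[4; 1, 2, 4, 2, 1, 8]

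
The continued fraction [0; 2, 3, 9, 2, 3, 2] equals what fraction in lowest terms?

469/1089

Using pₖ = aₖpₖ₋₁ + pₖ₋₂ and qₖ = aₖqₖ₋₁ + qₖ₋₂:
  k=0: a=0, p=0, q=1
  k=1: a=2, p=1, q=2
  k=2: a=3, p=3, q=7
  k=3: a=9, p=28, q=65
  k=4: a=2, p=59, q=137
  k=5: a=3, p=205, q=476
  k=6: a=2, p=469, q=1089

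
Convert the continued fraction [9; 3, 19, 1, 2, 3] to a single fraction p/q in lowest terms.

Fold from the inside: start with 3/1.
  2 + 1/3 = 7/3
  1 + 3/7 = 10/7
  19 + 7/10 = 197/10
  3 + 10/197 = 601/197
  9 + 197/601 = 5606/601

5606/601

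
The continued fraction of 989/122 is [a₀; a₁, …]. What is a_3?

989 = 8·122 + 13   →  a_0 = 8
122 = 9·13 + 5   →  a_1 = 9
13 = 2·5 + 3   →  a_2 = 2
5 = 1·3 + 2   →  a_3 = 1

1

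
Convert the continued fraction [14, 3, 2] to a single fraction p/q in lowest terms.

Using pₖ = aₖpₖ₋₁ + pₖ₋₂ and qₖ = aₖqₖ₋₁ + qₖ₋₂:
  k=0: a=14, p=14, q=1
  k=1: a=3, p=43, q=3
  k=2: a=2, p=100, q=7

100/7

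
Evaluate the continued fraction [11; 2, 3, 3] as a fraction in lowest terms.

263/23

Using pₖ = aₖpₖ₋₁ + pₖ₋₂ and qₖ = aₖqₖ₋₁ + qₖ₋₂:
  k=0: a=11, p=11, q=1
  k=1: a=2, p=23, q=2
  k=2: a=3, p=80, q=7
  k=3: a=3, p=263, q=23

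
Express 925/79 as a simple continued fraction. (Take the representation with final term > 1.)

[11; 1, 2, 2, 3, 3]

925 = 11×79 + 56
79 = 1×56 + 23
56 = 2×23 + 10
23 = 2×10 + 3
10 = 3×3 + 1
3 = 3×1 + 0  (stop)
So 925/79 = [11; 1, 2, 2, 3, 3].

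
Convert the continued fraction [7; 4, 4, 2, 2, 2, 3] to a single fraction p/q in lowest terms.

Fold from the inside: start with 3/1.
  2 + 1/3 = 7/3
  2 + 3/7 = 17/7
  2 + 7/17 = 41/17
  4 + 17/41 = 181/41
  4 + 41/181 = 765/181
  7 + 181/765 = 5536/765

5536/765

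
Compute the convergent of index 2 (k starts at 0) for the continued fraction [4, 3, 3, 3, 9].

Using pₖ = aₖpₖ₋₁ + pₖ₋₂, qₖ = aₖqₖ₋₁ + qₖ₋₂ (with p₋₁=1, p₋₂=0, q₋₁=0, q₋₂=1):
  k=0: a=4, p=4, q=1
  k=1: a=3, p=13, q=3
  k=2: a=3, p=43, q=10

43/10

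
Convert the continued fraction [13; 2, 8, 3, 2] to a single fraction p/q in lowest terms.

Fold from the inside: start with 2/1.
  3 + 1/2 = 7/2
  8 + 2/7 = 58/7
  2 + 7/58 = 123/58
  13 + 58/123 = 1657/123

1657/123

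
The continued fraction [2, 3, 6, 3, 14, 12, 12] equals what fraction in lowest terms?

290218/125275

Fold from the inside: start with 12/1.
  12 + 1/12 = 145/12
  14 + 12/145 = 2042/145
  3 + 145/2042 = 6271/2042
  6 + 2042/6271 = 39668/6271
  3 + 6271/39668 = 125275/39668
  2 + 39668/125275 = 290218/125275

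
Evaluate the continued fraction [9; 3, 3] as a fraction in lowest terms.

93/10

Fold from the inside: start with 3/1.
  3 + 1/3 = 10/3
  9 + 3/10 = 93/10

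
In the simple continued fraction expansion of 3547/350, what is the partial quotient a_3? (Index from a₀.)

4

3547 = 10·350 + 47   →  a_0 = 10
350 = 7·47 + 21   →  a_1 = 7
47 = 2·21 + 5   →  a_2 = 2
21 = 4·5 + 1   →  a_3 = 4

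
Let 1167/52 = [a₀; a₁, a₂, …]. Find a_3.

1

1167 = 22·52 + 23   →  a_0 = 22
52 = 2·23 + 6   →  a_1 = 2
23 = 3·6 + 5   →  a_2 = 3
6 = 1·5 + 1   →  a_3 = 1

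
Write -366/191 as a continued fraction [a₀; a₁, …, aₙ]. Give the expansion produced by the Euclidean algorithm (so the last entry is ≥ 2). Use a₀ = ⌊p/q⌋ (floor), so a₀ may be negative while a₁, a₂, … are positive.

[-2; 11, 1, 15]

-366 = -2·191 + 16
191 = 11·16 + 15
16 = 1·15 + 1
15 = 15·1 + 0  (stop)
So -366/191 = [-2; 11, 1, 15].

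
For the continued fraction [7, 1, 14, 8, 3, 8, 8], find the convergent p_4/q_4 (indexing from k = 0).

Using pₖ = aₖpₖ₋₁ + pₖ₋₂, qₖ = aₖqₖ₋₁ + qₖ₋₂ (with p₋₁=1, p₋₂=0, q₋₁=0, q₋₂=1):
  k=0: a=7, p=7, q=1
  k=1: a=1, p=8, q=1
  k=2: a=14, p=119, q=15
  k=3: a=8, p=960, q=121
  k=4: a=3, p=2999, q=378

2999/378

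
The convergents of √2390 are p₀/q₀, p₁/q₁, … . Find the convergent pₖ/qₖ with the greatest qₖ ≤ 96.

4351/89

√2390 = [48; 1, 7, 1, 8, 1, 7, 1, 96, …] (period length 8).
Convergents:
  p_0/q_0 = 48/1
  p_1/q_1 = 49/1
  p_2/q_2 = 391/8
  p_3/q_3 = 440/9
  p_4/q_4 = 3911/80
  p_5/q_5 = 4351/89
  p_6/q_6 = 34368/703
q_5 = 89 ≤ 96 < 703 = q_6, so the answer is 4351/89.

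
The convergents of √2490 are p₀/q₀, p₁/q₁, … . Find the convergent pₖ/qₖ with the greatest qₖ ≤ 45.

√2490 = [49; 1, 8, 1, 98, …] (period length 4).
Convergents:
  p_0/q_0 = 49/1
  p_1/q_1 = 50/1
  p_2/q_2 = 449/9
  p_3/q_3 = 499/10
  p_4/q_4 = 49351/989
q_3 = 10 ≤ 45 < 989 = q_4, so the answer is 499/10.

499/10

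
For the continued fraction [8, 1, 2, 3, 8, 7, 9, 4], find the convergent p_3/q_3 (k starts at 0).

87/10

Using pₖ = aₖpₖ₋₁ + pₖ₋₂, qₖ = aₖqₖ₋₁ + qₖ₋₂ (with p₋₁=1, p₋₂=0, q₋₁=0, q₋₂=1):
  k=0: a=8, p=8, q=1
  k=1: a=1, p=9, q=1
  k=2: a=2, p=26, q=3
  k=3: a=3, p=87, q=10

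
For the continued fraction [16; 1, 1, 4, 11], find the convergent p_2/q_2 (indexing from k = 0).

Using pₖ = aₖpₖ₋₁ + pₖ₋₂, qₖ = aₖqₖ₋₁ + qₖ₋₂ (with p₋₁=1, p₋₂=0, q₋₁=0, q₋₂=1):
  k=0: a=16, p=16, q=1
  k=1: a=1, p=17, q=1
  k=2: a=1, p=33, q=2

33/2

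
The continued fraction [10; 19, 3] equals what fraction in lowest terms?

583/58

Fold from the inside: start with 3/1.
  19 + 1/3 = 58/3
  10 + 3/58 = 583/58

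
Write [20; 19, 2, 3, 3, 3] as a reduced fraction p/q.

Using pₖ = aₖpₖ₋₁ + pₖ₋₂ and qₖ = aₖqₖ₋₁ + qₖ₋₂:
  k=0: a=20, p=20, q=1
  k=1: a=19, p=381, q=19
  k=2: a=2, p=782, q=39
  k=3: a=3, p=2727, q=136
  k=4: a=3, p=8963, q=447
  k=5: a=3, p=29616, q=1477

29616/1477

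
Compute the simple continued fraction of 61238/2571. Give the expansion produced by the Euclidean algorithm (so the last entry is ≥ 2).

[23; 1, 4, 1, 1, 14, 16]

61238 = 23·2571 + 2105
2571 = 1·2105 + 466
2105 = 4·466 + 241
466 = 1·241 + 225
241 = 1·225 + 16
225 = 14·16 + 1
16 = 16·1 + 0  (stop)
So 61238/2571 = [23; 1, 4, 1, 1, 14, 16].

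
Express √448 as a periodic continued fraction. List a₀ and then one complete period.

[21; 6, 42]

a₀ = ⌊√448⌋ = 21.
With m₀=0, d₀=1 and mₖ₊₁ = dₖaₖ − mₖ, dₖ₊₁ = (n − mₖ₊₁²)/dₖ, aₖ₊₁ = ⌊(a₀+mₖ₊₁)/dₖ₊₁⌋:
  k=1: m=21, d=7, a=6
  k=2: m=21, d=1, a=42
d=1 and a=2a₀=42 at k=2, so the next step gives (m, d) = (21, 7) again — its k=1 value — and the period has length 2.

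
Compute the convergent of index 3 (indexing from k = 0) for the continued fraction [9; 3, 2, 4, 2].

Using pₖ = aₖpₖ₋₁ + pₖ₋₂, qₖ = aₖqₖ₋₁ + qₖ₋₂ (with p₋₁=1, p₋₂=0, q₋₁=0, q₋₂=1):
  k=0: a=9, p=9, q=1
  k=1: a=3, p=28, q=3
  k=2: a=2, p=65, q=7
  k=3: a=4, p=288, q=31

288/31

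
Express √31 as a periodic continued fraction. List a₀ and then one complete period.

a₀ = ⌊√31⌋ = 5.
With m₀=0, d₀=1 and mₖ₊₁ = dₖaₖ − mₖ, dₖ₊₁ = (n − mₖ₊₁²)/dₖ, aₖ₊₁ = ⌊(a₀+mₖ₊₁)/dₖ₊₁⌋:
  k=1: m=5, d=6, a=1
  k=2: m=1, d=5, a=1
  k=3: m=4, d=3, a=3
  k=4: m=5, d=2, a=5
  k=5: m=5, d=3, a=3
  k=6: m=4, d=5, a=1
  k=7: m=1, d=6, a=1
  k=8: m=5, d=1, a=10
d=1 and a=2a₀=10 at k=8, so the next step gives (m, d) = (5, 6) again — its k=1 value — and the period has length 8.

[5; 1, 1, 3, 5, 3, 1, 1, 10]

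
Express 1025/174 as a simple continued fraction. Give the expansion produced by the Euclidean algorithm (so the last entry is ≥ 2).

[5; 1, 8, 6, 3]

1025 = 5·174 + 155
174 = 1·155 + 19
155 = 8·19 + 3
19 = 6·3 + 1
3 = 3·1 + 0  (stop)
So 1025/174 = [5; 1, 8, 6, 3].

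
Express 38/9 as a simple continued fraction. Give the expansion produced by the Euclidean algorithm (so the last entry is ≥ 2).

[4; 4, 2]

38 = 4·9 + 2
9 = 4·2 + 1
2 = 2·1 + 0  (stop)
So 38/9 = [4; 4, 2].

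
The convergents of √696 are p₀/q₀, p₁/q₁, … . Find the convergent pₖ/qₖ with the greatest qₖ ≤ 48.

554/21

√696 = [26; 2, 1, 1, 1, 1, 1, 2, 52, …] (period length 8).
Convergents:
  p_0/q_0 = 26/1
  p_1/q_1 = 53/2
  p_2/q_2 = 79/3
  p_3/q_3 = 132/5
  p_4/q_4 = 211/8
  p_5/q_5 = 343/13
  p_6/q_6 = 554/21
  p_7/q_7 = 1451/55
q_6 = 21 ≤ 48 < 55 = q_7, so the answer is 554/21.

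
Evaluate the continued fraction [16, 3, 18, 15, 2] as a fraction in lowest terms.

27936/1711

Fold from the inside: start with 2/1.
  15 + 1/2 = 31/2
  18 + 2/31 = 560/31
  3 + 31/560 = 1711/560
  16 + 560/1711 = 27936/1711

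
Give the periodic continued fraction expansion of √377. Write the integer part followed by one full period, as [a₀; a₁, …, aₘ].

a₀ = ⌊√377⌋ = 19.
With m₀=0, d₀=1 and mₖ₊₁ = dₖaₖ − mₖ, dₖ₊₁ = (n − mₖ₊₁²)/dₖ, aₖ₊₁ = ⌊(a₀+mₖ₊₁)/dₖ₊₁⌋:
  k=1: m=19, d=16, a=2
  k=2: m=13, d=13, a=2
  k=3: m=13, d=16, a=2
  k=4: m=19, d=1, a=38
d=1 and a=2a₀=38 at k=4, so the next step gives (m, d) = (19, 16) again — its k=1 value — and the period has length 4.

[19; 2, 2, 2, 38]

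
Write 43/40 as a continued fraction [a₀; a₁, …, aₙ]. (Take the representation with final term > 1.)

[1; 13, 3]

43 = 1×40 + 3
40 = 13×3 + 1
3 = 3×1 + 0  (stop)
So 43/40 = [1; 13, 3].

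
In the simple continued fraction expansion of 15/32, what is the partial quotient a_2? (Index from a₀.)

7

15 = 0·32 + 15   →  a_0 = 0
32 = 2·15 + 2   →  a_1 = 2
15 = 7·2 + 1   →  a_2 = 7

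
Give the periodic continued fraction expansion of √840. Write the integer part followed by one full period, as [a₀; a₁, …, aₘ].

a₀ = ⌊√840⌋ = 28.
With m₀=0, d₀=1 and mₖ₊₁ = dₖaₖ − mₖ, dₖ₊₁ = (n − mₖ₊₁²)/dₖ, aₖ₊₁ = ⌊(a₀+mₖ₊₁)/dₖ₊₁⌋:
  k=1: m=28, d=56, a=1
  k=2: m=28, d=1, a=56
d=1 and a=2a₀=56 at k=2, so the next step gives (m, d) = (28, 56) again — its k=1 value — and the period has length 2.

[28; 1, 56]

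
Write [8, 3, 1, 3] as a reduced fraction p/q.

Using pₖ = aₖpₖ₋₁ + pₖ₋₂ and qₖ = aₖqₖ₋₁ + qₖ₋₂:
  k=0: a=8, p=8, q=1
  k=1: a=3, p=25, q=3
  k=2: a=1, p=33, q=4
  k=3: a=3, p=124, q=15

124/15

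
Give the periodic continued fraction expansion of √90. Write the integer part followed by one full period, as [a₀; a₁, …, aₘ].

a₀ = ⌊√90⌋ = 9.

[9; 2, 18]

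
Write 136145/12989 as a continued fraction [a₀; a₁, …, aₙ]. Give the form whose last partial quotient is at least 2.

[10; 2, 13, 17, 9, 3]

136145 = 10*12989 + 6255
12989 = 2*6255 + 479
6255 = 13*479 + 28
479 = 17*28 + 3
28 = 9*3 + 1
3 = 3*1 + 0  (stop)
So 136145/12989 = [10; 2, 13, 17, 9, 3].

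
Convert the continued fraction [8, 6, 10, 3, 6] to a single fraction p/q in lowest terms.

Using pₖ = aₖpₖ₋₁ + pₖ₋₂ and qₖ = aₖqₖ₋₁ + qₖ₋₂:
  k=0: a=8, p=8, q=1
  k=1: a=6, p=49, q=6
  k=2: a=10, p=498, q=61
  k=3: a=3, p=1543, q=189
  k=4: a=6, p=9756, q=1195

9756/1195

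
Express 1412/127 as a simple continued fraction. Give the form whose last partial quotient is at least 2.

[11; 8, 2, 7]

1412 = 11*127 + 15
127 = 8*15 + 7
15 = 2*7 + 1
7 = 7*1 + 0  (stop)
So 1412/127 = [11; 8, 2, 7].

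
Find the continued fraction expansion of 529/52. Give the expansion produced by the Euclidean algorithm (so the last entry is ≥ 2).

529 = 10×52 + 9
52 = 5×9 + 7
9 = 1×7 + 2
7 = 3×2 + 1
2 = 2×1 + 0  (stop)
So 529/52 = [10; 5, 1, 3, 2].

[10; 5, 1, 3, 2]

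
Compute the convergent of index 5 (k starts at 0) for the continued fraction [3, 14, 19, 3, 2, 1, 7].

Using pₖ = aₖpₖ₋₁ + pₖ₋₂, qₖ = aₖqₖ₋₁ + qₖ₋₂ (with p₋₁=1, p₋₂=0, q₋₁=0, q₋₂=1):
  k=0: a=3, p=3, q=1
  k=1: a=14, p=43, q=14
  k=2: a=19, p=820, q=267
  k=3: a=3, p=2503, q=815
  k=4: a=2, p=5826, q=1897
  k=5: a=1, p=8329, q=2712

8329/2712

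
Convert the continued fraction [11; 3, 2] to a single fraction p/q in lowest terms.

79/7

Using pₖ = aₖpₖ₋₁ + pₖ₋₂ and qₖ = aₖqₖ₋₁ + qₖ₋₂:
  k=0: a=11, p=11, q=1
  k=1: a=3, p=34, q=3
  k=2: a=2, p=79, q=7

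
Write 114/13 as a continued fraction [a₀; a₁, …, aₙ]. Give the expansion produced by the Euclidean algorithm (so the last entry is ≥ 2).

[8; 1, 3, 3]

114 = 8×13 + 10
13 = 1×10 + 3
10 = 3×3 + 1
3 = 3×1 + 0  (stop)
So 114/13 = [8; 1, 3, 3].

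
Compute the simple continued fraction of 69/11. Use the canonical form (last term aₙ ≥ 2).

69 = 6×11 + 3
11 = 3×3 + 2
3 = 1×2 + 1
2 = 2×1 + 0  (stop)
So 69/11 = [6; 3, 1, 2].

[6; 3, 1, 2]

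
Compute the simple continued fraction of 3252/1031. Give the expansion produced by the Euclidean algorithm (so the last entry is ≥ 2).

3252 = 3·1031 + 159
1031 = 6·159 + 77
159 = 2·77 + 5
77 = 15·5 + 2
5 = 2·2 + 1
2 = 2·1 + 0  (stop)
So 3252/1031 = [3; 6, 2, 15, 2, 2].

[3; 6, 2, 15, 2, 2]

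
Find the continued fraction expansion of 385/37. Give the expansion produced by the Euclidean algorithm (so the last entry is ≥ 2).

[10; 2, 2, 7]

385 = 10×37 + 15
37 = 2×15 + 7
15 = 2×7 + 1
7 = 7×1 + 0  (stop)
So 385/37 = [10; 2, 2, 7].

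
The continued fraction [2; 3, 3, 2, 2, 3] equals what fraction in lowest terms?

Using pₖ = aₖpₖ₋₁ + pₖ₋₂ and qₖ = aₖqₖ₋₁ + qₖ₋₂:
  k=0: a=2, p=2, q=1
  k=1: a=3, p=7, q=3
  k=2: a=3, p=23, q=10
  k=3: a=2, p=53, q=23
  k=4: a=2, p=129, q=56
  k=5: a=3, p=440, q=191

440/191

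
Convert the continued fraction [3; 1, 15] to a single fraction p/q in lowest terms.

Fold from the inside: start with 15/1.
  1 + 1/15 = 16/15
  3 + 15/16 = 63/16

63/16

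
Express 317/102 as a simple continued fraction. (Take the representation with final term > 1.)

[3; 9, 3, 1, 2]

317 = 3*102 + 11
102 = 9*11 + 3
11 = 3*3 + 2
3 = 1*2 + 1
2 = 2*1 + 0  (stop)
So 317/102 = [3; 9, 3, 1, 2].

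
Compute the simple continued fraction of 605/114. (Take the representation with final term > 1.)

[5; 3, 3, 1, 8]

605 = 5*114 + 35
114 = 3*35 + 9
35 = 3*9 + 8
9 = 1*8 + 1
8 = 8*1 + 0  (stop)
So 605/114 = [5; 3, 3, 1, 8].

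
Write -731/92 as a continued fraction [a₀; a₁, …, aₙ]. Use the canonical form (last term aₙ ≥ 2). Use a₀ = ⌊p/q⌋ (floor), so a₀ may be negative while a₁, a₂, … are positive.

-731 = -8*92 + 5
92 = 18*5 + 2
5 = 2*2 + 1
2 = 2*1 + 0  (stop)
So -731/92 = [-8; 18, 2, 2].

[-8; 18, 2, 2]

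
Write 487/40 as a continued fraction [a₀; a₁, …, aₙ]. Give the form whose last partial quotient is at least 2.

487 = 12*40 + 7
40 = 5*7 + 5
7 = 1*5 + 2
5 = 2*2 + 1
2 = 2*1 + 0  (stop)
So 487/40 = [12; 5, 1, 2, 2].

[12; 5, 1, 2, 2]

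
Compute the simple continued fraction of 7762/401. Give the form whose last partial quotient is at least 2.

[19; 2, 1, 4, 9, 3]

7762 = 19*401 + 143
401 = 2*143 + 115
143 = 1*115 + 28
115 = 4*28 + 3
28 = 9*3 + 1
3 = 3*1 + 0  (stop)
So 7762/401 = [19; 2, 1, 4, 9, 3].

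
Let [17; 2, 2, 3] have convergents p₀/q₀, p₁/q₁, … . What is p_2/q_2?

87/5

Using pₖ = aₖpₖ₋₁ + pₖ₋₂, qₖ = aₖqₖ₋₁ + qₖ₋₂ (with p₋₁=1, p₋₂=0, q₋₁=0, q₋₂=1):
  k=0: a=17, p=17, q=1
  k=1: a=2, p=35, q=2
  k=2: a=2, p=87, q=5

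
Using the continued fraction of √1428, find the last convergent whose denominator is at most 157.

√1428 = [37; 1, 3, 1, 2, 1, 3, 1, 74, …] (period length 8).
Convergents:
  p_0/q_0 = 37/1
  p_1/q_1 = 38/1
  p_2/q_2 = 151/4
  p_3/q_3 = 189/5
  p_4/q_4 = 529/14
  p_5/q_5 = 718/19
  p_6/q_6 = 2683/71
  p_7/q_7 = 3401/90
  p_8/q_8 = 254357/6731
q_7 = 90 ≤ 157 < 6731 = q_8, so the answer is 3401/90.

3401/90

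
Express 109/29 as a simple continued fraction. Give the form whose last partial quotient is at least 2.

[3; 1, 3, 7]

109 = 3·29 + 22
29 = 1·22 + 7
22 = 3·7 + 1
7 = 7·1 + 0  (stop)
So 109/29 = [3; 1, 3, 7].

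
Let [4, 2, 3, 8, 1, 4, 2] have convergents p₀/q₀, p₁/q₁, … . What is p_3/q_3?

Using pₖ = aₖpₖ₋₁ + pₖ₋₂, qₖ = aₖqₖ₋₁ + qₖ₋₂ (with p₋₁=1, p₋₂=0, q₋₁=0, q₋₂=1):
  k=0: a=4, p=4, q=1
  k=1: a=2, p=9, q=2
  k=2: a=3, p=31, q=7
  k=3: a=8, p=257, q=58

257/58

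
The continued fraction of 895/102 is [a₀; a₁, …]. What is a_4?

895 = 8·102 + 79   →  a_0 = 8
102 = 1·79 + 23   →  a_1 = 1
79 = 3·23 + 10   →  a_2 = 3
23 = 2·10 + 3   →  a_3 = 2
10 = 3·3 + 1   →  a_4 = 3

3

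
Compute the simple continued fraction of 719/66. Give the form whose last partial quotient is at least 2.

[10; 1, 8, 2, 3]

719 = 10*66 + 59
66 = 1*59 + 7
59 = 8*7 + 3
7 = 2*3 + 1
3 = 3*1 + 0  (stop)
So 719/66 = [10; 1, 8, 2, 3].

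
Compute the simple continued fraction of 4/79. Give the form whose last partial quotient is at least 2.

4 = 0·79 + 4
79 = 19·4 + 3
4 = 1·3 + 1
3 = 3·1 + 0  (stop)
So 4/79 = [0; 19, 1, 3].

[0; 19, 1, 3]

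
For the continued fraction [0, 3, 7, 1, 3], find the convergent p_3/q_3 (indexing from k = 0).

8/25

Using pₖ = aₖpₖ₋₁ + pₖ₋₂, qₖ = aₖqₖ₋₁ + qₖ₋₂ (with p₋₁=1, p₋₂=0, q₋₁=0, q₋₂=1):
  k=0: a=0, p=0, q=1
  k=1: a=3, p=1, q=3
  k=2: a=7, p=7, q=22
  k=3: a=1, p=8, q=25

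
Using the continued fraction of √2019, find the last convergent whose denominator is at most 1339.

√2019 = [44; 1, 13, 1, 88, …] (period length 4).
Convergents:
  p_0/q_0 = 44/1
  p_1/q_1 = 45/1
  p_2/q_2 = 629/14
  p_3/q_3 = 674/15
  p_4/q_4 = 59941/1334
  p_5/q_5 = 60615/1349
q_4 = 1334 ≤ 1339 < 1349 = q_5, so the answer is 59941/1334.

59941/1334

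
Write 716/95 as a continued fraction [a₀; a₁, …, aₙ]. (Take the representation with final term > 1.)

716 = 7*95 + 51
95 = 1*51 + 44
51 = 1*44 + 7
44 = 6*7 + 2
7 = 3*2 + 1
2 = 2*1 + 0  (stop)
So 716/95 = [7; 1, 1, 6, 3, 2].

[7; 1, 1, 6, 3, 2]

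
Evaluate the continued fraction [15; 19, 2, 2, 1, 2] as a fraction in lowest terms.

5554/369

Fold from the inside: start with 2/1.
  1 + 1/2 = 3/2
  2 + 2/3 = 8/3
  2 + 3/8 = 19/8
  19 + 8/19 = 369/19
  15 + 19/369 = 5554/369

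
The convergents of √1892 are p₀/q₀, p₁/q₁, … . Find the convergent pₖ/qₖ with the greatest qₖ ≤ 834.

15137/348

√1892 = [43; 2, 86, …] (period length 2).
Convergents:
  p_0/q_0 = 43/1
  p_1/q_1 = 87/2
  p_2/q_2 = 7525/173
  p_3/q_3 = 15137/348
  p_4/q_4 = 1309307/30101
q_3 = 348 ≤ 834 < 30101 = q_4, so the answer is 15137/348.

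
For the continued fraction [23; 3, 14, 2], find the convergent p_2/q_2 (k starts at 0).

1003/43

Using pₖ = aₖpₖ₋₁ + pₖ₋₂, qₖ = aₖqₖ₋₁ + qₖ₋₂ (with p₋₁=1, p₋₂=0, q₋₁=0, q₋₂=1):
  k=0: a=23, p=23, q=1
  k=1: a=3, p=70, q=3
  k=2: a=14, p=1003, q=43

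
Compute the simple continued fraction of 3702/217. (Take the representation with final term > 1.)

[17; 16, 1, 2, 4]

3702 = 17*217 + 13
217 = 16*13 + 9
13 = 1*9 + 4
9 = 2*4 + 1
4 = 4*1 + 0  (stop)
So 3702/217 = [17; 16, 1, 2, 4].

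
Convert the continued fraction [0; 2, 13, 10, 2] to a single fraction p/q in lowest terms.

Using pₖ = aₖpₖ₋₁ + pₖ₋₂ and qₖ = aₖqₖ₋₁ + qₖ₋₂:
  k=0: a=0, p=0, q=1
  k=1: a=2, p=1, q=2
  k=2: a=13, p=13, q=27
  k=3: a=10, p=131, q=272
  k=4: a=2, p=275, q=571

275/571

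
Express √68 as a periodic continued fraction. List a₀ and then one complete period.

[8; 4, 16]

a₀ = ⌊√68⌋ = 8.
With m₀=0, d₀=1 and mₖ₊₁ = dₖaₖ − mₖ, dₖ₊₁ = (n − mₖ₊₁²)/dₖ, aₖ₊₁ = ⌊(a₀+mₖ₊₁)/dₖ₊₁⌋:
  k=1: m=8, d=4, a=4
  k=2: m=8, d=1, a=16
d=1 and a=2a₀=16 at k=2, so the next step gives (m, d) = (8, 4) again — its k=1 value — and the period has length 2.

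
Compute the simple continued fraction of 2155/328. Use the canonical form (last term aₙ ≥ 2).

[6; 1, 1, 3, 15, 3]

2155 = 6*328 + 187
328 = 1*187 + 141
187 = 1*141 + 46
141 = 3*46 + 3
46 = 15*3 + 1
3 = 3*1 + 0  (stop)
So 2155/328 = [6; 1, 1, 3, 15, 3].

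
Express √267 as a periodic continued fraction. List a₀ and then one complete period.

[16; 2, 1, 15, 1, 2, 32]

a₀ = ⌊√267⌋ = 16.
With m₀=0, d₀=1 and mₖ₊₁ = dₖaₖ − mₖ, dₖ₊₁ = (n − mₖ₊₁²)/dₖ, aₖ₊₁ = ⌊(a₀+mₖ₊₁)/dₖ₊₁⌋:
  k=1: m=16, d=11, a=2
  k=2: m=6, d=21, a=1
  k=3: m=15, d=2, a=15
  k=4: m=15, d=21, a=1
  k=5: m=6, d=11, a=2
  k=6: m=16, d=1, a=32
d=1 and a=2a₀=32 at k=6, so the next step gives (m, d) = (16, 11) again — its k=1 value — and the period has length 6.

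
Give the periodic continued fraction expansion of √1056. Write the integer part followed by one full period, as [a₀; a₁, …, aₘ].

a₀ = ⌊√1056⌋ = 32.
With m₀=0, d₀=1 and mₖ₊₁ = dₖaₖ − mₖ, dₖ₊₁ = (n − mₖ₊₁²)/dₖ, aₖ₊₁ = ⌊(a₀+mₖ₊₁)/dₖ₊₁⌋:
  k=1: m=32, d=32, a=2
  k=2: m=32, d=1, a=64
d=1 and a=2a₀=64 at k=2, so the next step gives (m, d) = (32, 32) again — its k=1 value — and the period has length 2.

[32; 2, 64]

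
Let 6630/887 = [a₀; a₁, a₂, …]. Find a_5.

6630 = 7·887 + 421   →  a_0 = 7
887 = 2·421 + 45   →  a_1 = 2
421 = 9·45 + 16   →  a_2 = 9
45 = 2·16 + 13   →  a_3 = 2
16 = 1·13 + 3   →  a_4 = 1
13 = 4·3 + 1   →  a_5 = 4

4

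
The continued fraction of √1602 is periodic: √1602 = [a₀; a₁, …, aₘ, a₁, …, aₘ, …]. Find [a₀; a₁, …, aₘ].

a₀ = ⌊√1602⌋ = 40.

[40; 40, 80]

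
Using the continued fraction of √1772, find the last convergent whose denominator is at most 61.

884/21

√1772 = [42; 10, 1, 1, 20, 1, 1, 10, 84, …] (period length 8).
Convergents:
  p_0/q_0 = 42/1
  p_1/q_1 = 421/10
  p_2/q_2 = 463/11
  p_3/q_3 = 884/21
  p_4/q_4 = 18143/431
q_3 = 21 ≤ 61 < 431 = q_4, so the answer is 884/21.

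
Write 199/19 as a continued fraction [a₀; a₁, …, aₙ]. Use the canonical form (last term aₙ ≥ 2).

[10; 2, 9]

199 = 10×19 + 9
19 = 2×9 + 1
9 = 9×1 + 0  (stop)
So 199/19 = [10; 2, 9].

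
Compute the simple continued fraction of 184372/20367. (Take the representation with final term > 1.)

[9; 19, 19, 11, 5]

184372 = 9×20367 + 1069
20367 = 19×1069 + 56
1069 = 19×56 + 5
56 = 11×5 + 1
5 = 5×1 + 0  (stop)
So 184372/20367 = [9; 19, 19, 11, 5].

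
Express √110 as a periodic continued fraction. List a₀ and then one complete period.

a₀ = ⌊√110⌋ = 10.

[10; 2, 20]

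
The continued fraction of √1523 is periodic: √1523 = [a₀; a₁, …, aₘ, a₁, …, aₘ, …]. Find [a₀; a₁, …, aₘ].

a₀ = ⌊√1523⌋ = 39.

[39; 39, 78]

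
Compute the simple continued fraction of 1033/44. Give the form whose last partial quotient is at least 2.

[23; 2, 10, 2]

1033 = 23·44 + 21
44 = 2·21 + 2
21 = 10·2 + 1
2 = 2·1 + 0  (stop)
So 1033/44 = [23; 2, 10, 2].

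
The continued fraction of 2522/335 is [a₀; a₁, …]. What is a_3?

8

2522 = 7·335 + 177   →  a_0 = 7
335 = 1·177 + 158   →  a_1 = 1
177 = 1·158 + 19   →  a_2 = 1
158 = 8·19 + 6   →  a_3 = 8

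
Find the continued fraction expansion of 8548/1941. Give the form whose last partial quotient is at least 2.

[4; 2, 2, 9, 1, 4, 2, 3]

8548 = 4×1941 + 784
1941 = 2×784 + 373
784 = 2×373 + 38
373 = 9×38 + 31
38 = 1×31 + 7
31 = 4×7 + 3
7 = 2×3 + 1
3 = 3×1 + 0  (stop)
So 8548/1941 = [4; 2, 2, 9, 1, 4, 2, 3].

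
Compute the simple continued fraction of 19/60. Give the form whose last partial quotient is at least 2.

[0; 3, 6, 3]

19 = 0*60 + 19
60 = 3*19 + 3
19 = 6*3 + 1
3 = 3*1 + 0  (stop)
So 19/60 = [0; 3, 6, 3].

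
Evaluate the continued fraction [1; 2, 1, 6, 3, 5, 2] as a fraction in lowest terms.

989/733

Using pₖ = aₖpₖ₋₁ + pₖ₋₂ and qₖ = aₖqₖ₋₁ + qₖ₋₂:
  k=0: a=1, p=1, q=1
  k=1: a=2, p=3, q=2
  k=2: a=1, p=4, q=3
  k=3: a=6, p=27, q=20
  k=4: a=3, p=85, q=63
  k=5: a=5, p=452, q=335
  k=6: a=2, p=989, q=733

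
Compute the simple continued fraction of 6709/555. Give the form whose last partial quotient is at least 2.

6709 = 12×555 + 49
555 = 11×49 + 16
49 = 3×16 + 1
16 = 16×1 + 0  (stop)
So 6709/555 = [12; 11, 3, 16].

[12; 11, 3, 16]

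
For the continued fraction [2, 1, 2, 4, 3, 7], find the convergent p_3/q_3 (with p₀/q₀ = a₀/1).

35/13

Using pₖ = aₖpₖ₋₁ + pₖ₋₂, qₖ = aₖqₖ₋₁ + qₖ₋₂ (with p₋₁=1, p₋₂=0, q₋₁=0, q₋₂=1):
  k=0: a=2, p=2, q=1
  k=1: a=1, p=3, q=1
  k=2: a=2, p=8, q=3
  k=3: a=4, p=35, q=13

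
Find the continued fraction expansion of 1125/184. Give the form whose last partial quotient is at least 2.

1125 = 6*184 + 21
184 = 8*21 + 16
21 = 1*16 + 5
16 = 3*5 + 1
5 = 5*1 + 0  (stop)
So 1125/184 = [6; 8, 1, 3, 5].

[6; 8, 1, 3, 5]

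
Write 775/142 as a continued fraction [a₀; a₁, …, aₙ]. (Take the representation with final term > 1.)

775 = 5×142 + 65
142 = 2×65 + 12
65 = 5×12 + 5
12 = 2×5 + 2
5 = 2×2 + 1
2 = 2×1 + 0  (stop)
So 775/142 = [5; 2, 5, 2, 2, 2].

[5; 2, 5, 2, 2, 2]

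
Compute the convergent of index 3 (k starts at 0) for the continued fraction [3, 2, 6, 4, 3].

Using pₖ = aₖpₖ₋₁ + pₖ₋₂, qₖ = aₖqₖ₋₁ + qₖ₋₂ (with p₋₁=1, p₋₂=0, q₋₁=0, q₋₂=1):
  k=0: a=3, p=3, q=1
  k=1: a=2, p=7, q=2
  k=2: a=6, p=45, q=13
  k=3: a=4, p=187, q=54

187/54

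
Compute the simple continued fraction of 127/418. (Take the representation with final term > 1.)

127 = 0·418 + 127
418 = 3·127 + 37
127 = 3·37 + 16
37 = 2·16 + 5
16 = 3·5 + 1
5 = 5·1 + 0  (stop)
So 127/418 = [0; 3, 3, 2, 3, 5].

[0; 3, 3, 2, 3, 5]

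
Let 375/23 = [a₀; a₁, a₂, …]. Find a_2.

375 = 16·23 + 7   →  a_0 = 16
23 = 3·7 + 2   →  a_1 = 3
7 = 3·2 + 1   →  a_2 = 3

3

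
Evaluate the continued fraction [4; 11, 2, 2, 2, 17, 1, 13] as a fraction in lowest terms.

Using pₖ = aₖpₖ₋₁ + pₖ₋₂ and qₖ = aₖqₖ₋₁ + qₖ₋₂:
  k=0: a=4, p=4, q=1
  k=1: a=11, p=45, q=11
  k=2: a=2, p=94, q=23
  k=3: a=2, p=233, q=57
  k=4: a=2, p=560, q=137
  k=5: a=17, p=9753, q=2386
  k=6: a=1, p=10313, q=2523
  k=7: a=13, p=143822, q=35185

143822/35185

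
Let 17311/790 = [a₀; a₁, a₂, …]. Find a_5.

2

17311 = 21·790 + 721   →  a_0 = 21
790 = 1·721 + 69   →  a_1 = 1
721 = 10·69 + 31   →  a_2 = 10
69 = 2·31 + 7   →  a_3 = 2
31 = 4·7 + 3   →  a_4 = 4
7 = 2·3 + 1   →  a_5 = 2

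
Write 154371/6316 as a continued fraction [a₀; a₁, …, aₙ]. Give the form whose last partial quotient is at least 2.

154371 = 24×6316 + 2787
6316 = 2×2787 + 742
2787 = 3×742 + 561
742 = 1×561 + 181
561 = 3×181 + 18
181 = 10×18 + 1
18 = 18×1 + 0  (stop)
So 154371/6316 = [24; 2, 3, 1, 3, 10, 18].

[24; 2, 3, 1, 3, 10, 18]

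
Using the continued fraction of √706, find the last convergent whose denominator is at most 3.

√706 = [26; 1, 1, 3, 26, 3, 1, 1, 52, …] (period length 8).
Convergents:
  p_0/q_0 = 26/1
  p_1/q_1 = 27/1
  p_2/q_2 = 53/2
  p_3/q_3 = 186/7
q_2 = 2 ≤ 3 < 7 = q_3, so the answer is 53/2.

53/2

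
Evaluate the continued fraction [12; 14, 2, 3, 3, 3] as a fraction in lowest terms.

13240/1097

Using pₖ = aₖpₖ₋₁ + pₖ₋₂ and qₖ = aₖqₖ₋₁ + qₖ₋₂:
  k=0: a=12, p=12, q=1
  k=1: a=14, p=169, q=14
  k=2: a=2, p=350, q=29
  k=3: a=3, p=1219, q=101
  k=4: a=3, p=4007, q=332
  k=5: a=3, p=13240, q=1097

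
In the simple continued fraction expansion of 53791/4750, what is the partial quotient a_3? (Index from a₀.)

53791 = 11·4750 + 1541   →  a_0 = 11
4750 = 3·1541 + 127   →  a_1 = 3
1541 = 12·127 + 17   →  a_2 = 12
127 = 7·17 + 8   →  a_3 = 7

7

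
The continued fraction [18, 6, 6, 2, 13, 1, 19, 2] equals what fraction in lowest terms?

Using pₖ = aₖpₖ₋₁ + pₖ₋₂ and qₖ = aₖqₖ₋₁ + qₖ₋₂:
  k=0: a=18, p=18, q=1
  k=1: a=6, p=109, q=6
  k=2: a=6, p=672, q=37
  k=3: a=2, p=1453, q=80
  k=4: a=13, p=19561, q=1077
  k=5: a=1, p=21014, q=1157
  k=6: a=19, p=418827, q=23060
  k=7: a=2, p=858668, q=47277

858668/47277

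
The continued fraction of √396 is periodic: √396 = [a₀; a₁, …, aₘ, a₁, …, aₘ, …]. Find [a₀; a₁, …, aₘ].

a₀ = ⌊√396⌋ = 19.
With m₀=0, d₀=1 and mₖ₊₁ = dₖaₖ − mₖ, dₖ₊₁ = (n − mₖ₊₁²)/dₖ, aₖ₊₁ = ⌊(a₀+mₖ₊₁)/dₖ₊₁⌋:
  k=1: m=19, d=35, a=1
  k=2: m=16, d=4, a=8
  k=3: m=16, d=35, a=1
  k=4: m=19, d=1, a=38
d=1 and a=2a₀=38 at k=4, so the next step gives (m, d) = (19, 35) again — its k=1 value — and the period has length 4.

[19; 1, 8, 1, 38]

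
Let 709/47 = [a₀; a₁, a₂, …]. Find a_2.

1

709 = 15·47 + 4   →  a_0 = 15
47 = 11·4 + 3   →  a_1 = 11
4 = 1·3 + 1   →  a_2 = 1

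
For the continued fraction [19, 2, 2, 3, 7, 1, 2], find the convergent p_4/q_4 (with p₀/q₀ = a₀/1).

2407/124

Using pₖ = aₖpₖ₋₁ + pₖ₋₂, qₖ = aₖqₖ₋₁ + qₖ₋₂ (with p₋₁=1, p₋₂=0, q₋₁=0, q₋₂=1):
  k=0: a=19, p=19, q=1
  k=1: a=2, p=39, q=2
  k=2: a=2, p=97, q=5
  k=3: a=3, p=330, q=17
  k=4: a=7, p=2407, q=124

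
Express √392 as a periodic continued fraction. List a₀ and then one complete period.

a₀ = ⌊√392⌋ = 19.
With m₀=0, d₀=1 and mₖ₊₁ = dₖaₖ − mₖ, dₖ₊₁ = (n − mₖ₊₁²)/dₖ, aₖ₊₁ = ⌊(a₀+mₖ₊₁)/dₖ₊₁⌋:
  k=1: m=19, d=31, a=1
  k=2: m=12, d=8, a=3
  k=3: m=12, d=31, a=1
  k=4: m=19, d=1, a=38
d=1 and a=2a₀=38 at k=4, so the next step gives (m, d) = (19, 31) again — its k=1 value — and the period has length 4.

[19; 1, 3, 1, 38]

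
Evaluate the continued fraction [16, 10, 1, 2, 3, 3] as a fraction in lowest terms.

Fold from the inside: start with 3/1.
  3 + 1/3 = 10/3
  2 + 3/10 = 23/10
  1 + 10/23 = 33/23
  10 + 23/33 = 353/33
  16 + 33/353 = 5681/353

5681/353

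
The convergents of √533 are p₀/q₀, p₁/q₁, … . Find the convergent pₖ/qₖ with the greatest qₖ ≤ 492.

√533 = [23; 11, 1, 1, 11, 46, …] (period length 5).
Convergents:
  p_0/q_0 = 23/1
  p_1/q_1 = 254/11
  p_2/q_2 = 277/12
  p_3/q_3 = 531/23
  p_4/q_4 = 6118/265
  p_5/q_5 = 281959/12213
q_4 = 265 ≤ 492 < 12213 = q_5, so the answer is 6118/265.

6118/265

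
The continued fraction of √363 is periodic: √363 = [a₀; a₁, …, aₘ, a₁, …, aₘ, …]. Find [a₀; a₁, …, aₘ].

[19; 19, 38]

a₀ = ⌊√363⌋ = 19.
With m₀=0, d₀=1 and mₖ₊₁ = dₖaₖ − mₖ, dₖ₊₁ = (n − mₖ₊₁²)/dₖ, aₖ₊₁ = ⌊(a₀+mₖ₊₁)/dₖ₊₁⌋:
  k=1: m=19, d=2, a=19
  k=2: m=19, d=1, a=38
d=1 and a=2a₀=38 at k=2, so the next step gives (m, d) = (19, 2) again — its k=1 value — and the period has length 2.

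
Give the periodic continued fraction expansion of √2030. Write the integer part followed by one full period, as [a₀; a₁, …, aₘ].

[45; 18, 90]

a₀ = ⌊√2030⌋ = 45.
With m₀=0, d₀=1 and mₖ₊₁ = dₖaₖ − mₖ, dₖ₊₁ = (n − mₖ₊₁²)/dₖ, aₖ₊₁ = ⌊(a₀+mₖ₊₁)/dₖ₊₁⌋:
  k=1: m=45, d=5, a=18
  k=2: m=45, d=1, a=90
d=1 and a=2a₀=90 at k=2, so the next step gives (m, d) = (45, 5) again — its k=1 value — and the period has length 2.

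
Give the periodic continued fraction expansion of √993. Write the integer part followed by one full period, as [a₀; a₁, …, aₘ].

[31; 1, 1, 20, 1, 1, 62]

a₀ = ⌊√993⌋ = 31.
With m₀=0, d₀=1 and mₖ₊₁ = dₖaₖ − mₖ, dₖ₊₁ = (n − mₖ₊₁²)/dₖ, aₖ₊₁ = ⌊(a₀+mₖ₊₁)/dₖ₊₁⌋:
  k=1: m=31, d=32, a=1
  k=2: m=1, d=31, a=1
  k=3: m=30, d=3, a=20
  k=4: m=30, d=31, a=1
  k=5: m=1, d=32, a=1
  k=6: m=31, d=1, a=62
d=1 and a=2a₀=62 at k=6, so the next step gives (m, d) = (31, 32) again — its k=1 value — and the period has length 6.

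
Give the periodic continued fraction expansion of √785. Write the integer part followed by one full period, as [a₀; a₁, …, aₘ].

a₀ = ⌊√785⌋ = 28.
With m₀=0, d₀=1 and mₖ₊₁ = dₖaₖ − mₖ, dₖ₊₁ = (n − mₖ₊₁²)/dₖ, aₖ₊₁ = ⌊(a₀+mₖ₊₁)/dₖ₊₁⌋:
  k=1: m=28, d=1, a=56
d=1 and a=2a₀=56 at k=1, so the next step gives (m, d) = (28, 1) again — its k=1 value — and the period has length 1.

[28; 56]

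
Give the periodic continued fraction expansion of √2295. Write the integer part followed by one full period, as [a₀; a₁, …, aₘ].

[47; 1, 9, 1, 1, 1, 9, 1, 94]

a₀ = ⌊√2295⌋ = 47.
With m₀=0, d₀=1 and mₖ₊₁ = dₖaₖ − mₖ, dₖ₊₁ = (n − mₖ₊₁²)/dₖ, aₖ₊₁ = ⌊(a₀+mₖ₊₁)/dₖ₊₁⌋:
  k=1: m=47, d=86, a=1
  k=2: m=39, d=9, a=9
  k=3: m=42, d=59, a=1
  k=4: m=17, d=34, a=1
  k=5: m=17, d=59, a=1
  k=6: m=42, d=9, a=9
  k=7: m=39, d=86, a=1
  k=8: m=47, d=1, a=94
d=1 and a=2a₀=94 at k=8, so the next step gives (m, d) = (47, 86) again — its k=1 value — and the period has length 8.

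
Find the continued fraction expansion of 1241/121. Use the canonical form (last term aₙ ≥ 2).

[10; 3, 1, 9, 3]

1241 = 10·121 + 31
121 = 3·31 + 28
31 = 1·28 + 3
28 = 9·3 + 1
3 = 3·1 + 0  (stop)
So 1241/121 = [10; 3, 1, 9, 3].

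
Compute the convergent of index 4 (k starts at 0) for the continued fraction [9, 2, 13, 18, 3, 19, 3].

14137/1491

Using pₖ = aₖpₖ₋₁ + pₖ₋₂, qₖ = aₖqₖ₋₁ + qₖ₋₂ (with p₋₁=1, p₋₂=0, q₋₁=0, q₋₂=1):
  k=0: a=9, p=9, q=1
  k=1: a=2, p=19, q=2
  k=2: a=13, p=256, q=27
  k=3: a=18, p=4627, q=488
  k=4: a=3, p=14137, q=1491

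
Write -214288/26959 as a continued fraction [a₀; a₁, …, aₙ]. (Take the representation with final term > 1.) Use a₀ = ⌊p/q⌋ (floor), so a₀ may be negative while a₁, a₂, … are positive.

-214288 = -8·26959 + 1384
26959 = 19·1384 + 663
1384 = 2·663 + 58
663 = 11·58 + 25
58 = 2·25 + 8
25 = 3·8 + 1
8 = 8·1 + 0  (stop)
So -214288/26959 = [-8; 19, 2, 11, 2, 3, 8].

[-8; 19, 2, 11, 2, 3, 8]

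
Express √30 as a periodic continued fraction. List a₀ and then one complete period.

a₀ = ⌊√30⌋ = 5.
With m₀=0, d₀=1 and mₖ₊₁ = dₖaₖ − mₖ, dₖ₊₁ = (n − mₖ₊₁²)/dₖ, aₖ₊₁ = ⌊(a₀+mₖ₊₁)/dₖ₊₁⌋:
  k=1: m=5, d=5, a=2
  k=2: m=5, d=1, a=10
d=1 and a=2a₀=10 at k=2, so the next step gives (m, d) = (5, 5) again — its k=1 value — and the period has length 2.

[5; 2, 10]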